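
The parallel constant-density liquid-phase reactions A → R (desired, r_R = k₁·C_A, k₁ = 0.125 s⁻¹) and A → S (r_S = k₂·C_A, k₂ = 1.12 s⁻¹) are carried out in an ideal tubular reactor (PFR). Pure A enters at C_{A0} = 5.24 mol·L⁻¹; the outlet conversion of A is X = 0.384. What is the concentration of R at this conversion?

0.202 mol·L⁻¹

C_A = C_{A0}(1−X) = 3.228 mol·L⁻¹.
Both paths are first order in A, so the instantaneous fraction to R is constant: dC_R/d(−C_A) = k₁/(k₁+k₂) = 0.1004.
C_R = 0.1004·(C_{A0}−C_A) = 0.1004×2.012 = 0.202 mol·L⁻¹.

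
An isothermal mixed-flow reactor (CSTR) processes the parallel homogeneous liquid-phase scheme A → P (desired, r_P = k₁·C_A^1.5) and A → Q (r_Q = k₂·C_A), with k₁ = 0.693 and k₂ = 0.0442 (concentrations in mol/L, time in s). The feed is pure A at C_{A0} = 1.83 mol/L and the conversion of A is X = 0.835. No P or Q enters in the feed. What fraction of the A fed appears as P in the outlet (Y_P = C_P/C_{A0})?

0.748

Exit C_A = C_{A0}(1−X) = 1.83×0.165 = 0.3020 mol/L.
Rates in a CSTR are evaluated at the outlet concentration: r_P = 0.693×0.3020^1.5 = 0.1150, r_Q = 0.0442×0.3020 = 0.01335.
Fraction of consumed A going to P: r_P/(r_P+r_Q) = 0.8960.
C_P = 0.8960·C_{A0}·X = 0.8960×1.83×0.835 = 1.37 mol/L; Y_P = C_P/C_{A0} = 0.748.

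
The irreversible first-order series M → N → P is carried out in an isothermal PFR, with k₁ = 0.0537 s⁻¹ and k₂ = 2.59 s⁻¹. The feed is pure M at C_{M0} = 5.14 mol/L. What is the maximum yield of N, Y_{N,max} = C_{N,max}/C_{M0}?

0.0191

Evaluating C_N at τ_opt = ln(k₂/k₁)/(k₂−k₁) gives C_{N,max}/C_{M0} = (k₁/k₂)^[k₂/(k₂−k₁)].
= (0.0537/2.59)^(2.59/(2.59−0.0537)) = (0.02073)^(1.021) = 0.01910.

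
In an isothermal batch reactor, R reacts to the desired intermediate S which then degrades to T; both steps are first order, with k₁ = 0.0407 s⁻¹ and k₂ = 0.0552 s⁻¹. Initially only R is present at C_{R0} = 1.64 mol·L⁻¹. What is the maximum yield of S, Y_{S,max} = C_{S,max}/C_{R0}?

0.313

At the optimum, C_{S,max}/C_{R0} = (k₁/k₂)^[k₂/(k₂−k₁)].
= (0.0407/0.0552)^(0.0552/(0.0552−0.0407)) = (0.7373)^(3.807) = 0.3135.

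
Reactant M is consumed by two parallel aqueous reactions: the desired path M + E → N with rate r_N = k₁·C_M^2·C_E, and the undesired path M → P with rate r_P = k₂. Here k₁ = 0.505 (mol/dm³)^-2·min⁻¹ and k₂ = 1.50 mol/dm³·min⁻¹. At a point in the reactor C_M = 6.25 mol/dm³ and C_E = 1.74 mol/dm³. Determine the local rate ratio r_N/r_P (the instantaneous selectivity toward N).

S_{N/P} = r_N/r_P = (k₁·C_M^2·C_E)/(k₂) = (k₁/k₂)·C_M^2·C_E.
= (0.505×6.250^2×1.740) / (1.50) = 34.32/1.500 = 22.9.

22.9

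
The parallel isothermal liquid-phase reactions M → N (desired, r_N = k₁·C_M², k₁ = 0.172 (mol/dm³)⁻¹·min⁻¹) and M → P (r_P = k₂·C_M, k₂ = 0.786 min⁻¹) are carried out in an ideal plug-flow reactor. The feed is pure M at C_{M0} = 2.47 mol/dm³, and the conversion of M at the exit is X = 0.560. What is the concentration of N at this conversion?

0.384 mol/dm³

C_M = C_{M0}(1−X) = 1.087 mol/dm³.
Along a PFR/batch, dC_P/dC_M = −r_P/(r_N+r_P) = −k₂/(k₂+k₁·C_M).
Integrating from C_{M0} to C_M: C_P = (0.786/0.172)·ln[(0.786+0.172·2.47)/(0.786+0.172·1.09)] = 4.570·ln(1.211/0.9729) = 0.9997 mol/dm³.
Then C_N = (C_{M0}−C_M) − C_P = 1.383 − 0.9997 = 0.3835 mol/dm³.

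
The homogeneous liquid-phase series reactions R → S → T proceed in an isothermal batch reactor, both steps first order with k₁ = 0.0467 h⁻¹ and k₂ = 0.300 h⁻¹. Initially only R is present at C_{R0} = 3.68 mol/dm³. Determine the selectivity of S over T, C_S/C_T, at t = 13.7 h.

0.249

For first-order series with pure R initially, C_S(t) = k₁C_{R0}/(k₂−k₁)·(e^(−k₁t) − e^(−k₂t)).
e^(−k₁t) = e^(−0.0467×13.7) = e^(−0.6398) = 0.5274; e^(−k₂t) = e^(−4.110) = 0.01641.
C_S = 0.0467×3.68/(0.300−0.0467) × (0.5274−0.01641) = 0.6785×0.5110 = 0.3467 mol/dm³.
C_R = C_{R0}e^(−k₁t) = 1.941 mol/dm³, so C_T = C_{R0}−C_R−C_S = 1.392 mol/dm³; C_S/C_T = 0.249.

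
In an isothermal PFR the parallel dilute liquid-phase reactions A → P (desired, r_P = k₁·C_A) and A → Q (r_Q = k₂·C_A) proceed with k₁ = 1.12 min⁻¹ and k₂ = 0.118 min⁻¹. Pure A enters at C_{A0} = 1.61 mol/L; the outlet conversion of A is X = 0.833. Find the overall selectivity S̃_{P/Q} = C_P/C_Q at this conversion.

C_A = C_{A0}(1−X) = 0.2689 mol/L.
Both paths are first order in A, so the instantaneous fraction to P is constant: dC_P/d(−C_A) = k₁/(k₁+k₂) = 0.9047.
C_P = 0.9047·(C_{A0}−C_A) = 0.9047×1.341 = 1.21 mol/L.
C_Q = (C_{A0}−C_A)−C_P = 0.1278 mol/L; S̃_{P/Q} = 1.213/0.1278 = 9.49.

9.49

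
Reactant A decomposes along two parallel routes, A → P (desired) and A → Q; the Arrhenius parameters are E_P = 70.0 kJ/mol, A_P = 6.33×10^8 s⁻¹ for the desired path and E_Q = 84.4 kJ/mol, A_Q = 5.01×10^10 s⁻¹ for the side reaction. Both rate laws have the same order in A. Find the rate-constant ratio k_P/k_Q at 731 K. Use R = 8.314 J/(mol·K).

0.135

Since both paths have the same order in A, the concentration cancels and S_{P/Q} = k_P/k_Q = (A_P/A_Q)·exp[(E_Q−E_P)/(RT)].
(E_Q−E_P)/(RT) = (84.4−70.0)×10³/(8.314×731) = 14400/6078 = 2.369.
k_P/k_Q = (6.33×10^8/5.01×10^10)·exp(2.369) = 0.01263 × 10.69 = 0.135.
Since E_P < E_Q, lowering the temperature improves selectivity toward P.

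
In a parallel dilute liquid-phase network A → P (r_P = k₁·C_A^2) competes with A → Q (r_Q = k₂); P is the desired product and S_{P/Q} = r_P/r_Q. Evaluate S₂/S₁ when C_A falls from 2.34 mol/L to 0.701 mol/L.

S_{P/Q} = (k₁/k₂)·C_A^2, so S₂/S₁ = (C_{A,2}/C_{A,1})^2.
= (0.701/2.34)^2 = (0.2996)^2 = 0.0897.
Selectivity toward P falls as C_A falls — high-concentration operation is favoured.

0.0897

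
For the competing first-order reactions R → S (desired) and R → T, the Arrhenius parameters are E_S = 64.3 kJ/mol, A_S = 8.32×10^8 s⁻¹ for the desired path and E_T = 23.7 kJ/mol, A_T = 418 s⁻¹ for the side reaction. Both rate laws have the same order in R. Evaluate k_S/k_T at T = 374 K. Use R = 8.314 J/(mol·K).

With equal orders, S_{S/T} = k_S/k_T = (A_S/A_T)·exp[(E_T−E_S)/(RT)].
(E_T−E_S)/(RT) = (23.7−64.3)×10³/(8.314×374) = -40600/3109 = -13.06.
k_S/k_T = (8.32×10^8/418)·exp(-13.06) = 1.990×10^6 × 2.135×10^-6 = 4.25.

4.25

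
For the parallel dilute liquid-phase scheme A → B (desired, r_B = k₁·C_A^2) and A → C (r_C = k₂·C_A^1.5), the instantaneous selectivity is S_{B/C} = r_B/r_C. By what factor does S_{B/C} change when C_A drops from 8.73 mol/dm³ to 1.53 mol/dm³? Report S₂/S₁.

S_{B/C} = (k₁/k₂)·C_A^0.5, so S₂/S₁ = (C_{A,2}/C_{A,1})^0.5.
= (1.53/8.73)^0.5 = (0.1753)^0.5 = 0.419.
Selectivity toward B falls as C_A falls — high-concentration operation is favoured.

0.419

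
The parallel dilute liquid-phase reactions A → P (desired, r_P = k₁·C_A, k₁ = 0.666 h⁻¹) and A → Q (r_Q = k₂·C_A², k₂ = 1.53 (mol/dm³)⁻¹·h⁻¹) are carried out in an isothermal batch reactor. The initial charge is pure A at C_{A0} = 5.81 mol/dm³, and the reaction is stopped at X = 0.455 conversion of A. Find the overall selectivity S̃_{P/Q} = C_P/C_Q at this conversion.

C_A = C_{A0}(1−X) = 3.166 mol/dm³.
Along a PFR/batch, dC_P/dC_A = −r_P/(r_P+r_Q) = −k₁/(k₁+k₂·C_A).
Integrating from C_{A0} to C_A: C_P = (0.666/1.53)·ln[(0.666+1.53·5.81)/(0.666+1.53·3.17)] = 0.4353·ln(9.555/5.511) = 0.2396 mol/dm³.
C_Q = (C_{A0}−C_A)−C_P = 2.404 mol/dm³; S̃_{P/Q} = 0.2396/2.404 = 0.0997.

0.0997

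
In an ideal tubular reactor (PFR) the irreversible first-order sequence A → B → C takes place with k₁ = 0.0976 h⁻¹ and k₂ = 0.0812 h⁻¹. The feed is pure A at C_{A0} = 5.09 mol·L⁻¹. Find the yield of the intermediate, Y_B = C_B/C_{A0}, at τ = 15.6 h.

0.379

Solving the coupled first-order balances gives C_B(τ) = [k₁/(k₂−k₁)]·C_{A0}·(e^(−k₁τ) − e^(−k₂τ)).
e^(−k₁τ) = e^(−0.0976×15.6) = e^(−1.523) = 0.2182; e^(−k₂τ) = e^(−1.267) = 0.2818.
C_B = 0.0976×5.09/(0.0812−0.0976) × (0.2182−0.2818) = (-30.29)×(-0.06360) = 1.927 mol·L⁻¹.
Y_B = C_B/C_{A0} = 1.927/5.09 = 0.379.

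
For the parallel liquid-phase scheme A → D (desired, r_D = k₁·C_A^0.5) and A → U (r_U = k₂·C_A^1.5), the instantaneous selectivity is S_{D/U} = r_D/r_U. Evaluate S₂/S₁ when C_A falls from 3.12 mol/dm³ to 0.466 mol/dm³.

S_{D/U} = (k₁/k₂)·C_A⁻¹, so S₂/S₁ = (C_{A,2}/C_{A,1})⁻¹.
= 3.12/0.466 = 6.70.
Selectivity toward D rises as C_A falls — low-concentration operation is favoured.

6.70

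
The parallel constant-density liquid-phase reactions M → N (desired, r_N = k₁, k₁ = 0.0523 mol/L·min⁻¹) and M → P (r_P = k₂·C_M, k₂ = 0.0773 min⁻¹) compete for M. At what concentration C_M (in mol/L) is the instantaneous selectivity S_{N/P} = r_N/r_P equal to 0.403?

S_{N/P} = (k₁/k₂)·C_M⁻¹ ⇒ C_M = (S·k₂/k₁)^(-1).
= (0.403×0.0773/0.0523)^(-1) = (0.5956)^(-1) = 1.68 mol/L.

1.68 mol/L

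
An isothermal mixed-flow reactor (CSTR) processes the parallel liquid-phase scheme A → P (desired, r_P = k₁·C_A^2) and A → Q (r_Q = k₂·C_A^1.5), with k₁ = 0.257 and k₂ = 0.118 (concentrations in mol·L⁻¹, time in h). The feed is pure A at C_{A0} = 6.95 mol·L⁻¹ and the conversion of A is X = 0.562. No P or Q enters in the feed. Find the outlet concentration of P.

3.09 mol·L⁻¹

Exit C_A = C_{A0}(1−X) = 6.95×0.438 = 3.044 mol·L⁻¹.
Rates in a CSTR are evaluated at the outlet concentration: r_P = 0.257×3.044^2 = 2.382, r_Q = 0.118×3.044^1.5 = 0.6267.
Fraction of consumed A going to P: r_P/(r_P+r_Q) = 0.7917.
C_P = 0.7917·C_{A0}·X = 0.7917×6.95×0.562 = 3.09 mol·L⁻¹.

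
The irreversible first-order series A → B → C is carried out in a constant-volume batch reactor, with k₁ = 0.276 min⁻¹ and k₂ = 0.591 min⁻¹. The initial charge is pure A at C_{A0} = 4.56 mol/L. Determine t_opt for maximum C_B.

2.42 min

For first-order series the maximum of C_B occurs at t_opt = ln(k₂/k₁)/(k₂−k₁).
= ln(0.591/0.276)/(0.591−0.276) = ln(2.141)/0.3150 = 0.7614/0.3150 = 2.42 min.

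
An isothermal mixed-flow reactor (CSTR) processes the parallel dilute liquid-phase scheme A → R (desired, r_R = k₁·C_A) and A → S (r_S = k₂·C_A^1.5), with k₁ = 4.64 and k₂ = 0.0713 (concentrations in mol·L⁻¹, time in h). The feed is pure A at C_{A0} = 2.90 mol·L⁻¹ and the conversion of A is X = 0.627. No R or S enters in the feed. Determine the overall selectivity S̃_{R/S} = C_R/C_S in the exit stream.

62.6

Exit C_A = C_{A0}(1−X) = 2.90×0.373 = 1.082 mol·L⁻¹.
In a CSTR the entire volume is at exit conditions, so r_R = 4.64×1.082 = 5.019 and r_S = 0.0713×1.082^1.5 = 0.08021.
Overall selectivity = C_R/C_S = r_Rτ/(r_Sτ) = r_R/r_S = 62.6.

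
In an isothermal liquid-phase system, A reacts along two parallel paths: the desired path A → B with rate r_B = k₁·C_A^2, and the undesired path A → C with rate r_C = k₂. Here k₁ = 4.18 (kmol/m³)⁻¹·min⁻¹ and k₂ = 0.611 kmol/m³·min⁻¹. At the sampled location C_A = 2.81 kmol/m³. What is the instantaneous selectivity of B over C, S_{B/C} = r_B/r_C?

54.0

S_{B/C} = r_B/r_C = (k₁·C_A^2)/(k₂) = (k₁/k₂)·C_A^2.
= (4.18×2.810^2) / (0.611) = 33.01/0.6110 = 54.0.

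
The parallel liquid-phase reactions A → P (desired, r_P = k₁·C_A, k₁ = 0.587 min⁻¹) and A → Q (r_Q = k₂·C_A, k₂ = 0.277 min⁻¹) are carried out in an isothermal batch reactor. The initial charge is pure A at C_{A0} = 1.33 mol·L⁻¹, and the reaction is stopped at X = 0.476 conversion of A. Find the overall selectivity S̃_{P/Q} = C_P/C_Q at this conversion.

C_A = C_{A0}(1−X) = 0.6969 mol·L⁻¹.
Both paths are first order in A, so the instantaneous fraction to P is constant: dC_P/d(−C_A) = k₁/(k₁+k₂) = 0.6794.
C_P = 0.6794·(C_{A0}−C_A) = 0.6794×0.6331 = 0.430 mol·L⁻¹.
C_Q = (C_{A0}−C_A)−C_P = 0.2030 mol·L⁻¹; S̃_{P/Q} = 0.4301/0.2030 = 2.12.

2.12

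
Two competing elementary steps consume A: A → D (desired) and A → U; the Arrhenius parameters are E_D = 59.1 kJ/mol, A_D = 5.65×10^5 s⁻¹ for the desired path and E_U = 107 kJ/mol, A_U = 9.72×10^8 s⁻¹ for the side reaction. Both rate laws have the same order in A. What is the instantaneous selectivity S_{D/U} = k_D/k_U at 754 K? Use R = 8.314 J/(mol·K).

1.21

With equal orders, S_{D/U} = k_D/k_U = (A_D/A_U)·exp[(E_U−E_D)/(RT)].
(E_U−E_D)/(RT) = (107−59.1)×10³/(8.314×754) = 47900/6269 = 7.641.
k_D/k_U = (5.65×10^5/9.72×10^8)·exp(7.641) = 5.813×10^-4 × 2082 = 1.21.
Since E_D < E_U, lowering the temperature improves selectivity toward D.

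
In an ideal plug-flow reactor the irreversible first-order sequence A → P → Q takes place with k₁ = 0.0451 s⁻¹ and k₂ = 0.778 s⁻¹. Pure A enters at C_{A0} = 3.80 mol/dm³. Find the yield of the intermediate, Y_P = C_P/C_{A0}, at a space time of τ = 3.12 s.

For first-order series with pure A initially, C_P(τ) = k₁C_{A0}/(k₂−k₁)·(e^(−k₁τ) − e^(−k₂τ)).
e^(−k₁τ) = e^(−0.0451×3.12) = e^(−0.1407) = 0.8687; e^(−k₂τ) = e^(−2.427) = 0.08827.
C_P = 0.0451×3.80/(0.778−0.0451) × (0.8687−0.08827) = 0.2338×0.7805 = 0.1825 mol/dm³.
Y_P = C_P/C_{A0} = 0.1825/3.80 = 0.0480.

0.0480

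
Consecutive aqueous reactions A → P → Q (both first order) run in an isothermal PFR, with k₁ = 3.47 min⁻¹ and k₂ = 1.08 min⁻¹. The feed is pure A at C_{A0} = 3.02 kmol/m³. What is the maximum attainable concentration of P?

1.78 kmol/m³

For a first-order series the maximum intermediate yield is C_{P,max}/C_{A0} = (k₁/k₂)^[k₂/(k₂−k₁)].
= (3.47/1.08)^(1.08/(1.08−3.47)) = (3.213)^(-0.4519) = 0.5901.
C_{P,max} = 0.5901×3.02 = 1.78 kmol/m³.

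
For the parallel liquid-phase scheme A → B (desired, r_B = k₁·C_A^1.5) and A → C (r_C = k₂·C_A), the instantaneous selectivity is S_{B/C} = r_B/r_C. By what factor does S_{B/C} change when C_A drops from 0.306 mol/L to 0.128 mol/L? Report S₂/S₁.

S_{B/C} = (k₁/k₂)·C_A^0.5, so S₂/S₁ = (C_{A,2}/C_{A,1})^0.5.
= (0.128/0.306)^0.5 = (0.4183)^0.5 = 0.647.
Selectivity toward B falls as C_A falls — high-concentration operation is favoured.

0.647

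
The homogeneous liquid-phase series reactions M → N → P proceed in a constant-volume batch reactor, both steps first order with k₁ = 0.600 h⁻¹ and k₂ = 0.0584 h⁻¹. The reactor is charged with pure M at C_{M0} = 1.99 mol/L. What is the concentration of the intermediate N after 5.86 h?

The intermediate concentration in a first-order A→B→C sequence is C_N = k₁C_{M0}(e^(−k₁t) − e^(−k₂t))/(k₂−k₁).
e^(−k₁t) = e^(−0.600×5.86) = e^(−3.516) = 0.02972; e^(−k₂t) = e^(−0.3422) = 0.7102.
C_N = 0.600×1.99/(0.0584−0.600) × (0.02972−0.7102) = (-2.205)×(-0.6805) = 1.500 mol/L.

1.50 mol/L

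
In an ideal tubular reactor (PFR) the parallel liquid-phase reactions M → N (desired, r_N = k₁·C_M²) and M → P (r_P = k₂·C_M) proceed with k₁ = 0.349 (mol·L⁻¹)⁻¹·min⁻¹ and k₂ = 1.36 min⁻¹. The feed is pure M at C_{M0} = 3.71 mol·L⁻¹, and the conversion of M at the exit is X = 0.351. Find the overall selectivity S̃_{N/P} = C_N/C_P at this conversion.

C_M = C_{M0}(1−X) = 2.408 mol·L⁻¹.
Along a PFR/batch, dC_P/dC_M = −r_P/(r_N+r_P) = −k₂/(k₂+k₁·C_M).
Integrating from C_{M0} to C_M: C_P = (1.36/0.349)·ln[(1.36+0.349·3.71)/(1.36+0.349·2.41)] = 3.897·ln(2.655/2.200) = 0.7317 mol·L⁻¹.
Then C_N = (C_{M0}−C_M) − C_P = 1.302 − 0.7317 = 0.5705 mol·L⁻¹.
S̃_{N/P} = C_N/C_P = 0.5705/0.7317 = 0.780.

0.780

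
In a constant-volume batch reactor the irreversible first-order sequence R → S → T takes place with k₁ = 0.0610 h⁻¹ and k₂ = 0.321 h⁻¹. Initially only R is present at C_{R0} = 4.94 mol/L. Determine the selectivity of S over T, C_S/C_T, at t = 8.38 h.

The intermediate concentration in a first-order A→B→C sequence is C_S = k₁C_{R0}(e^(−k₁t) − e^(−k₂t))/(k₂−k₁).
e^(−k₁t) = e^(−0.0610×8.38) = e^(−0.5112) = 0.5998; e^(−k₂t) = e^(−2.690) = 0.06788.
C_S = 0.0610×4.94/(0.321−0.0610) × (0.5998−0.06788) = 1.159×0.5319 = 0.6165 mol/L.
C_R = C_{R0}e^(−k₁t) = 2.963 mol/L, so C_T = C_{R0}−C_R−C_S = 1.361 mol/L; C_S/C_T = 0.453.

0.453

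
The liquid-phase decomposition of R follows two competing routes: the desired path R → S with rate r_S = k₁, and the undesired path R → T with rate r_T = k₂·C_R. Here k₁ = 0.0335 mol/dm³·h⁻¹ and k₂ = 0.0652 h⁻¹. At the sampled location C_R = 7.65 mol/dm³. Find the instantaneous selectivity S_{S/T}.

0.0672

S_{S/T} = r_S/r_T = (k₁)/(k₂·C_R) = (k₁/k₂)·C_R⁻¹.
= (0.0335) / (0.0652×7.650) = 0.03350/0.4988 = 0.0672.
The undesired path is higher order in R, so low C_R (CSTR or dilute feed) favours S.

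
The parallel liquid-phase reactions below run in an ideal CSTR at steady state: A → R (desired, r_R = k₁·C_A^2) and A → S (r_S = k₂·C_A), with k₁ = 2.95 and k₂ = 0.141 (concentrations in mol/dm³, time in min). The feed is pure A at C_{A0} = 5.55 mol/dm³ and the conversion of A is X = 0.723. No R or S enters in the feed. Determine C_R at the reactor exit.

Exit C_A = C_{A0}(1−X) = 5.55×0.277 = 1.537 mol/dm³.
Rates in a CSTR are evaluated at the outlet concentration: r_R = 2.95×1.537^2 = 6.972, r_S = 0.141×1.537 = 0.2168.
Fraction of consumed A going to R: r_R/(r_R+r_S) = 0.9698.
C_R = 0.9698·C_{A0}·X = 0.9698×5.55×0.723 = 3.89 mol/dm³.

3.89 mol/dm³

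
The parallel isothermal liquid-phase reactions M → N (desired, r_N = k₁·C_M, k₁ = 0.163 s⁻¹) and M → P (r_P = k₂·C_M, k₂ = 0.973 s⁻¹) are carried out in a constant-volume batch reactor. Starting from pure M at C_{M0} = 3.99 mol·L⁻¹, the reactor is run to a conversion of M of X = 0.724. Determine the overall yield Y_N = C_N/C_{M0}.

C_M = C_{M0}(1−X) = 1.101 mol·L⁻¹.
Both paths are first order in M, so the instantaneous fraction to N is constant: dC_N/d(−C_M) = k₁/(k₁+k₂) = 0.1435.
C_N = 0.1435·(C_{M0}−C_M) = 0.1435×2.889 = 0.414 mol·L⁻¹.
Y_N = C_N/C_{M0} = 0.4145/3.99 = 0.104.

0.104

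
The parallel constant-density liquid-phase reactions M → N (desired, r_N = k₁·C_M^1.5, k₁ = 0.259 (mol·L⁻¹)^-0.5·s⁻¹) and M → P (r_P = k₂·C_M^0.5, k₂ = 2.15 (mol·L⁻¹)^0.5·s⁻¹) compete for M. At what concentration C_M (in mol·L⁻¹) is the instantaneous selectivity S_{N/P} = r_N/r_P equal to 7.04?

S_{N/P} = (k₁/k₂)·C_M ⇒ C_M = S·k₂/k₁.
= 7.04×2.15/0.259 = 58.4 mol·L⁻¹.

58.4 mol·L⁻¹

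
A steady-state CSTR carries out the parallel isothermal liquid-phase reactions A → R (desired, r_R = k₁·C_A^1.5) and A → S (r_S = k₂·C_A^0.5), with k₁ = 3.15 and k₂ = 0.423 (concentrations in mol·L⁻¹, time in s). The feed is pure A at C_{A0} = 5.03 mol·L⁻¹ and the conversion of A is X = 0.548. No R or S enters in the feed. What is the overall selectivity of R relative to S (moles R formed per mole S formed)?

16.9

Exit C_A = C_{A0}(1−X) = 5.03×0.452 = 2.274 mol·L⁻¹.
In a CSTR the entire volume is at exit conditions, so r_R = 3.15×2.274^1.5 = 10.80 and r_S = 0.423×2.274^0.5 = 0.6378.
Overall selectivity = C_R/C_S = r_Rτ/(r_Sτ) = r_R/r_S = 16.9.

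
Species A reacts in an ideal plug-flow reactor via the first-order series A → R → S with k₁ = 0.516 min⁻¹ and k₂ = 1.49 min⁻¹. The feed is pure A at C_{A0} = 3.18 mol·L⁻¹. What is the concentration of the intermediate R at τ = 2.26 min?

0.467 mol·L⁻¹

The intermediate concentration in a first-order A→B→C sequence is C_R = k₁C_{A0}(e^(−k₁τ) − e^(−k₂τ))/(k₂−k₁).
e^(−k₁τ) = e^(−0.516×2.26) = e^(−1.166) = 0.3116; e^(−k₂τ) = e^(−3.367) = 0.03448.
C_R = 0.516×3.18/(1.49−0.516) × (0.3116−0.03448) = 1.685×0.2771 = 0.4668 mol·L⁻¹.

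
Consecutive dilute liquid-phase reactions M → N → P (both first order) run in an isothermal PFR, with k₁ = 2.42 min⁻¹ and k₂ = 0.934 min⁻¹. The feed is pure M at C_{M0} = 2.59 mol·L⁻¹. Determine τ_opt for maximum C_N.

The intermediate peaks when r₁ = r₂, i.e. k₁e^(−k₁τ) = k₂e^(−k₂τ), giving τ_opt = ln(k₂/k₁)/(k₂−k₁).
= ln(0.934/2.42)/(0.934−2.42) = ln(0.3860)/-1.486 = -0.9520/-1.486 = 0.641 min.

0.641 min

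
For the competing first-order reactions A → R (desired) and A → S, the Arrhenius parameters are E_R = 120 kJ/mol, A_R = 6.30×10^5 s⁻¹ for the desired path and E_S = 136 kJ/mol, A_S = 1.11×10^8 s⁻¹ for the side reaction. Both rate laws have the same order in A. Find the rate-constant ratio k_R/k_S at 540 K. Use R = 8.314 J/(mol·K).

0.200

Since both paths have the same order in A, the concentration cancels and S_{R/S} = k_R/k_S = (A_R/A_S)·exp[(E_S−E_R)/(RT)].
(E_S−E_R)/(RT) = (136−120)×10³/(8.314×540) = 16000/4490 = 3.564.
k_R/k_S = (6.30×10^5/1.11×10^8)·exp(3.564) = 0.005676 × 35.30 = 0.200.
Since E_R < E_S, lowering the temperature improves selectivity toward R.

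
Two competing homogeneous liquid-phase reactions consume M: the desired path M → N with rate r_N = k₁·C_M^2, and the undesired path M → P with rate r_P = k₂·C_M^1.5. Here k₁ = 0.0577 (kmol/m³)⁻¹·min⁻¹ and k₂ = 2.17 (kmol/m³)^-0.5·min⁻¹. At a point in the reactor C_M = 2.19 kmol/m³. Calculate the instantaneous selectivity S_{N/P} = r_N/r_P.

S_{N/P} = r_N/r_P = (k₁·C_M^2)/(k₂·C_M^1.5) = (k₁/k₂)·C_M^0.5.
= (0.0577×2.190^2) / (2.17×2.190^1.5) = 0.2767/7.033 = 0.0393.

0.0393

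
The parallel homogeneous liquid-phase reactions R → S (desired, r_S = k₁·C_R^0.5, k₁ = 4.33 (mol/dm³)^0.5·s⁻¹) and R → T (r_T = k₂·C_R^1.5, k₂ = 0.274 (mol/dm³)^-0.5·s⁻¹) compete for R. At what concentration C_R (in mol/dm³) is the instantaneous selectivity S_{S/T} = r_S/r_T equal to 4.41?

3.58 mol/dm³

S_{S/T} = (k₁/k₂)·C_R⁻¹ ⇒ C_R = (S·k₂/k₁)^(-1).
= (4.41×0.274/4.33)^(-1) = (0.2791)^(-1) = 3.58 mol/dm³.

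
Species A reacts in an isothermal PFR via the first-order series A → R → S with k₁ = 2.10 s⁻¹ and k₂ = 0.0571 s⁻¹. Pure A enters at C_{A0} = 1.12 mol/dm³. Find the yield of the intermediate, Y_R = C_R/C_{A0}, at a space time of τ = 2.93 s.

For first-order series with pure A initially, C_R(τ) = k₁C_{A0}/(k₂−k₁)·(e^(−k₁τ) − e^(−k₂τ)).
e^(−k₁τ) = e^(−2.10×2.93) = e^(−6.153) = 0.002127; e^(−k₂τ) = e^(−0.1673) = 0.8459.
C_R = 2.10×1.12/(0.0571−2.10) × (0.002127−0.8459) = (-1.151)×(-0.8438) = 0.9715 mol/dm³.
Y_R = C_R/C_{A0} = 0.9715/1.12 = 0.867.

0.867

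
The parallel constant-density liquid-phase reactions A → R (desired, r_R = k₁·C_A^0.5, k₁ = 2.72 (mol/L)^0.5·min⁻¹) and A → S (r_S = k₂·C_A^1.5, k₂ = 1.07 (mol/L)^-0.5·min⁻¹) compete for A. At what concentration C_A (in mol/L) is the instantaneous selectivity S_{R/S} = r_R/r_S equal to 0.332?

S_{R/S} = (k₁/k₂)·C_A⁻¹ ⇒ C_A = (S·k₂/k₁)^(-1).
= (0.332×1.07/2.72)^(-1) = (0.1306)^(-1) = 7.66 mol/L.

7.66 mol/L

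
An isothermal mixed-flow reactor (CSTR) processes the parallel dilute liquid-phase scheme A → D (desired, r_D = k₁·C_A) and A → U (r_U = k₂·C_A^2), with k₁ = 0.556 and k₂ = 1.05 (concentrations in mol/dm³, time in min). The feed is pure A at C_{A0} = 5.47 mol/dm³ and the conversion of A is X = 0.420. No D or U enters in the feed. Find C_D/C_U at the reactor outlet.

0.167

Exit C_A = C_{A0}(1−X) = 5.47×0.580 = 3.173 mol/dm³.
In a CSTR the entire volume is at exit conditions, so r_D = 0.556×3.173 = 1.764 and r_U = 1.05×3.173^2 = 10.57.
Overall selectivity = C_D/C_U = r_Dτ/(r_Uτ) = r_D/r_U = 0.167.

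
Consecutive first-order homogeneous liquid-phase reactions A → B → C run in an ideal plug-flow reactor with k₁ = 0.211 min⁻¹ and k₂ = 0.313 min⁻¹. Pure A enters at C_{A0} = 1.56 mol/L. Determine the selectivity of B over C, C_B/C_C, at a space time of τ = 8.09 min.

0.347

For first-order series with pure A initially, C_B(τ) = k₁C_{A0}/(k₂−k₁)·(e^(−k₁τ) − e^(−k₂τ)).
e^(−k₁τ) = e^(−0.211×8.09) = e^(−1.707) = 0.1814; e^(−k₂τ) = e^(−2.532) = 0.07949.
C_B = 0.211×1.56/(0.313−0.211) × (0.1814−0.07949) = 3.227×0.1019 = 0.3289 mol/L.
C_A = C_{A0}e^(−k₁τ) = 0.2830 mol/L, so C_C = C_{A0}−C_A−C_B = 0.9481 mol/L; C_B/C_C = 0.347.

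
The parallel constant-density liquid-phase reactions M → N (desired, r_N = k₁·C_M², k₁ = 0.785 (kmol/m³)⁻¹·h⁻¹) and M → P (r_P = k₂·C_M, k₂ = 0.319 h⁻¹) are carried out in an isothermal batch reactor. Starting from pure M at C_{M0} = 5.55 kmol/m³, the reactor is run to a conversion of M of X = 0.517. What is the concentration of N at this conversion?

C_M = C_{M0}(1−X) = 2.681 kmol/m³.
Along a PFR/batch, dC_P/dC_M = −r_P/(r_N+r_P) = −k₂/(k₂+k₁·C_M).
Integrating from C_{M0} to C_M: C_P = (0.319/0.785)·ln[(0.319+0.785·5.55)/(0.319+0.785·2.68)] = 0.4064·ln(4.676/2.423) = 0.2671 kmol/m³.
Then C_N = (C_{M0}−C_M) − C_P = 2.869 − 0.2671 = 2.602 kmol/m³.

2.60 kmol/m³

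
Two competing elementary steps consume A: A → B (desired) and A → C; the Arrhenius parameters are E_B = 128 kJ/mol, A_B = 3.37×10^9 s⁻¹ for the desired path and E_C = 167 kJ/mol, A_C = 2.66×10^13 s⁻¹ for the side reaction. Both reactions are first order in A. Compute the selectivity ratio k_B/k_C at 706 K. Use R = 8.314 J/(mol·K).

0.0973

With equal orders, S_{B/C} = k_B/k_C = (A_B/A_C)·exp[(E_C−E_B)/(RT)].
(E_C−E_B)/(RT) = (167−128)×10³/(8.314×706) = 39000/5870 = 6.644.
k_B/k_C = (3.37×10^9/2.66×10^13)·exp(6.644) = 1.267×10^-4 × 768.4 = 0.0973.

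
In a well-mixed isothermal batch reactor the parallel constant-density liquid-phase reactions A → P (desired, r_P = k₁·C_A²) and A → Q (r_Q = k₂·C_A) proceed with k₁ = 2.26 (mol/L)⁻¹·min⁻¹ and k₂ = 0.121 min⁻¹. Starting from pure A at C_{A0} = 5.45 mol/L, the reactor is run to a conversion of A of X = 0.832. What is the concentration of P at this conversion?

4.44 mol/L

C_A = C_{A0}(1−X) = 0.9156 mol/L.
Along a PFR/batch, dC_Q/dC_A = −r_Q/(r_P+r_Q) = −k₂/(k₂+k₁·C_A).
Integrating from C_{A0} to C_A: C_Q = (0.121/2.26)·ln[(0.121+2.26·5.45)/(0.121+2.26·0.916)] = 0.05354·ln(12.44/2.190) = 0.09298 mol/L.
Then C_P = (C_{A0}−C_A) − C_Q = 4.534 − 0.09298 = 4.441 mol/L.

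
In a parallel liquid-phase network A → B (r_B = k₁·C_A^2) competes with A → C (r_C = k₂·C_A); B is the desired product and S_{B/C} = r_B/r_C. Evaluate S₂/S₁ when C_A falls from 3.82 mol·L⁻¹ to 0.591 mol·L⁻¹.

0.155

S_{B/C} = (k₁/k₂)·C_A, so S₂/S₁ = (C_{A,2}/C_{A,1}).
= 0.591/3.82 = 0.155.
Selectivity toward B falls as C_A falls — high-concentration operation is favoured.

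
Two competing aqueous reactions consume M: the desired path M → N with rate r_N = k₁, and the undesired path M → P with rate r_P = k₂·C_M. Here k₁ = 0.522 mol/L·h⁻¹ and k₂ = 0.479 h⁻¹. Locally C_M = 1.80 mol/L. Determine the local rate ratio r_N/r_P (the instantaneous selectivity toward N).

S_{N/P} = r_N/r_P = (k₁)/(k₂·C_M) = (k₁/k₂)·C_M⁻¹.
= (0.522) / (0.479×1.800) = 0.5220/0.8622 = 0.605.
The undesired path is higher order in M, so low C_M (CSTR or dilute feed) favours N.

0.605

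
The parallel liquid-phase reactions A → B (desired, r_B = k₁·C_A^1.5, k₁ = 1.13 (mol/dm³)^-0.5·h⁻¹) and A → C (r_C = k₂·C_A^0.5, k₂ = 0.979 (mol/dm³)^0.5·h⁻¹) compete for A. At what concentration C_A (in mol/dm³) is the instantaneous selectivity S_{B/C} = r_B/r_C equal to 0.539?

S_{B/C} = (k₁/k₂)·C_A ⇒ C_A = S·k₂/k₁.
= 0.539×0.979/1.13 = 0.467 mol/dm³.

0.467 mol/dm³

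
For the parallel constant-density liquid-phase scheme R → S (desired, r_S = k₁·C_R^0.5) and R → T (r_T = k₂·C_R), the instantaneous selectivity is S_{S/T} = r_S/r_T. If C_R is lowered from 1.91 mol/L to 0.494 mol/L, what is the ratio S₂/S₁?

S_{S/T} = (k₁/k₂)·C_R^-0.5, so S₂/S₁ = (C_{R,2}/C_{R,1})^-0.5.
= (0.494/1.91)^(-0.5) = (0.2586)^(-0.5) = 1.97.
Selectivity toward S rises as C_R falls — low-concentration operation is favoured.

1.97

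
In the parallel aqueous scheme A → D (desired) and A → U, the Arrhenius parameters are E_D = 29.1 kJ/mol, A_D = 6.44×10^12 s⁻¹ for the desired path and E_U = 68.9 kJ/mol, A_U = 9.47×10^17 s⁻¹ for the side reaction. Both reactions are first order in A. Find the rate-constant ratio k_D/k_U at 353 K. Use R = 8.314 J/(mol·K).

5.27

Since both paths have the same order in A, the concentration cancels and S_{D/U} = k_D/k_U = (A_D/A_U)·exp[(E_U−E_D)/(RT)].
(E_U−E_D)/(RT) = (68.9−29.1)×10³/(8.314×353) = 39800/2935 = 13.56.
k_D/k_U = (6.44×10^12/9.47×10^17)·exp(13.56) = 6.800×10^-6 × 7.755×10^5 = 5.27.
Since E_D < E_U, lowering the temperature improves selectivity toward D.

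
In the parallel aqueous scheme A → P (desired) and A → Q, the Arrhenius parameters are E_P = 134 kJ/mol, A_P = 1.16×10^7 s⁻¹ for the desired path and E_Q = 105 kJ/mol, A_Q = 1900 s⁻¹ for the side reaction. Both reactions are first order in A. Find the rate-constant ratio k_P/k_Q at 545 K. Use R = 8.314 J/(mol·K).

10.1

With equal orders, S_{P/Q} = k_P/k_Q = (A_P/A_Q)·exp[(E_Q−E_P)/(RT)].
(E_Q−E_P)/(RT) = (105−134)×10³/(8.314×545) = -29000/4531 = -6.400.
k_P/k_Q = (1.16×10^7/1900)·exp(-6.400) = 6105 × 0.001661 = 10.1.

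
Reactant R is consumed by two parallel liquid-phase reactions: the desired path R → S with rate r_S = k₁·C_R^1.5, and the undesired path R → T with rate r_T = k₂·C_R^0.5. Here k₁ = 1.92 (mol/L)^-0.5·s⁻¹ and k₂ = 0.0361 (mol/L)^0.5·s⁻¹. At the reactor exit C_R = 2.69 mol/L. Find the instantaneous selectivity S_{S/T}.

143

S_{S/T} = r_S/r_T = (k₁·C_R^1.5)/(k₂·C_R^0.5) = (k₁/k₂)·C_R.
= (1.92×2.690^1.5) / (0.0361×2.690^0.5) = 8.471/0.05921 = 143.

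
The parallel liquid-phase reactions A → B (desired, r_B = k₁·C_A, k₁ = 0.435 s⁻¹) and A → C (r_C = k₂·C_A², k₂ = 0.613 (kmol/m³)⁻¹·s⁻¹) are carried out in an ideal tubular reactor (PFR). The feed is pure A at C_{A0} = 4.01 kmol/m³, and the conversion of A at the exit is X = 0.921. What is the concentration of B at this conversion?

C_A = C_{A0}(1−X) = 0.3168 kmol/m³.
Along a PFR/batch, dC_B/dC_A = −r_B/(r_B+r_C) = −k₁/(k₁+k₂·C_A).
Integrating from C_{A0} to C_A: C_B = (0.435/0.613)·ln[(0.435+0.613·4.01)/(0.435+0.613·0.317)] = 0.7096·ln(2.893/0.6292) = 1.083 kmol/m³.

1.08 kmol/m³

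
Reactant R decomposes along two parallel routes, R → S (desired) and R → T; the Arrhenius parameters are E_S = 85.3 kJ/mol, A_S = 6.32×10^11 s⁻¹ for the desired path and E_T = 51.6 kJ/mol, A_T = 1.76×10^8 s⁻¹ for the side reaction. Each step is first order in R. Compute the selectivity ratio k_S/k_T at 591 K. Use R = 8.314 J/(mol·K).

3.77

k_S/k_T = (A_S/A_T)·exp[−(E_S−E_T)/(RT)] = (A_S/A_T)·exp[(E_T−E_S)/(RT)].
(E_T−E_S)/(RT) = (51.6−85.3)×10³/(8.314×591) = -33700/4914 = -6.859.
k_S/k_T = (6.32×10^11/1.76×10^8)·exp(-6.859) = 3591 × 0.001050 = 3.77.
Since E_S > E_T, raising the temperature improves selectivity toward S.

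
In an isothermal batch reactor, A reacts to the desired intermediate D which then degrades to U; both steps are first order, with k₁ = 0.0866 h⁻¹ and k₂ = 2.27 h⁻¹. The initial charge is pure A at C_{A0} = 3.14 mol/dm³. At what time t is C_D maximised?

The intermediate peaks when r₁ = r₂, i.e. k₁e^(−k₁t) = k₂e^(−k₂t), giving t_opt = ln(k₂/k₁)/(k₂−k₁).
= ln(2.27/0.0866)/(2.27−0.0866) = ln(26.21)/2.183 = 3.266/2.183 = 1.50 h.

1.50 h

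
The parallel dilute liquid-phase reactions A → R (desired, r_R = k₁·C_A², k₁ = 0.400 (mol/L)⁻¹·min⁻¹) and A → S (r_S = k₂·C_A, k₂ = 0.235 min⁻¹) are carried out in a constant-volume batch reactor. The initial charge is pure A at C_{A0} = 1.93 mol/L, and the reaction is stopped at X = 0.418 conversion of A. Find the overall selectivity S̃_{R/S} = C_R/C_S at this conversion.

C_A = C_{A0}(1−X) = 1.123 mol/L.
Along a PFR/batch, dC_S/dC_A = −r_S/(r_R+r_S) = −k₂/(k₂+k₁·C_A).
Integrating from C_{A0} to C_A: C_S = (0.235/0.400)·ln[(0.235+0.400·1.93)/(0.235+0.400·1.12)] = 0.5875·ln(1.007/0.6843) = 0.2270 mol/L.
Then C_R = (C_{A0}−C_A) − C_S = 0.8067 − 0.2270 = 0.5798 mol/L.
S̃_{R/S} = C_R/C_S = 0.5798/0.2270 = 2.55.

2.55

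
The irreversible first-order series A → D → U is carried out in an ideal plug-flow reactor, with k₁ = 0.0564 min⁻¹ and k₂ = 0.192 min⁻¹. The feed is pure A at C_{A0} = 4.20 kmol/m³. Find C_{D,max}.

0.741 kmol/m³

At the optimum, C_{D,max}/C_{A0} = (k₁/k₂)^[k₂/(k₂−k₁)].
= (0.0564/0.192)^(0.192/(0.192−0.0564)) = (0.2938)^(1.416) = 0.1765.
C_{D,max} = 0.1765×4.20 = 0.741 kmol/m³.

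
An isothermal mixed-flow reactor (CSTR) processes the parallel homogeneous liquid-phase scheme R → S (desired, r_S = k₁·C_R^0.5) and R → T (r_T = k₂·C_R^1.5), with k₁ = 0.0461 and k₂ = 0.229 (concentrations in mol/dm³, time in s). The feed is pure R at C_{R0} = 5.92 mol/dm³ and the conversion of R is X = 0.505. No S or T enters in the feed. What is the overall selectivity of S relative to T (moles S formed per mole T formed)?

0.0687

Exit C_R = C_{R0}(1−X) = 5.92×0.495 = 2.930 mol/dm³.
In a CSTR the entire volume is at exit conditions, so r_S = 0.0461×2.930^0.5 = 0.07892 and r_T = 0.229×2.930^1.5 = 1.149.
Overall selectivity = C_S/C_T = r_Sτ/(r_Tτ) = r_S/r_T = 0.0687.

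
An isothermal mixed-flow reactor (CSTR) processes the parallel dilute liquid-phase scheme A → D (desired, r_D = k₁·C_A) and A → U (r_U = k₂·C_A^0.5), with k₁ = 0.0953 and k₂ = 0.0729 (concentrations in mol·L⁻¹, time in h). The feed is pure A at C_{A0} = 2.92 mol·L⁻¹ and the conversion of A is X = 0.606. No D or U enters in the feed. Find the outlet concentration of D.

Exit C_A = C_{A0}(1−X) = 2.92×0.394 = 1.150 mol·L⁻¹.
In a CSTR the entire volume is at exit conditions, so r_D = 0.0953×1.150 = 0.1096 and r_U = 0.0729×1.150^0.5 = 0.07819.
Fraction of consumed A going to D: r_D/(r_D+r_U) = 0.5837.
C_D = 0.5837·C_{A0}·X = 0.5837×2.92×0.606 = 1.03 mol·L⁻¹.

1.03 mol·L⁻¹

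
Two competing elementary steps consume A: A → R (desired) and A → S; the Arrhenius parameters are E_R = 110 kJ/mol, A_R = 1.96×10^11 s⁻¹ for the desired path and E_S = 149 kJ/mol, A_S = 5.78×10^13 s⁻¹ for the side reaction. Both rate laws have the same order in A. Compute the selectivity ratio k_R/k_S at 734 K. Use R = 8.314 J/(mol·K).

2.02

With equal orders, S_{R/S} = k_R/k_S = (A_R/A_S)·exp[(E_S−E_R)/(RT)].
(E_S−E_R)/(RT) = (149−110)×10³/(8.314×734) = 39000/6102 = 6.391.
k_R/k_S = (1.96×10^11/5.78×10^13)·exp(6.391) = 0.003391 × 596.4 = 2.02.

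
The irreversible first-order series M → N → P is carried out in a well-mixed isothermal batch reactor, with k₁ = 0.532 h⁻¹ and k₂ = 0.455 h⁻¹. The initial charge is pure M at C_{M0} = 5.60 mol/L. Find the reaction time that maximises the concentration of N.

The intermediate peaks when r₁ = r₂, i.e. k₁e^(−k₁t) = k₂e^(−k₂t), giving t_opt = ln(k₂/k₁)/(k₂−k₁).
= ln(0.455/0.532)/(0.455−0.532) = ln(0.8553)/-0.07700 = -0.1563/-0.07700 = 2.03 h.

2.03 h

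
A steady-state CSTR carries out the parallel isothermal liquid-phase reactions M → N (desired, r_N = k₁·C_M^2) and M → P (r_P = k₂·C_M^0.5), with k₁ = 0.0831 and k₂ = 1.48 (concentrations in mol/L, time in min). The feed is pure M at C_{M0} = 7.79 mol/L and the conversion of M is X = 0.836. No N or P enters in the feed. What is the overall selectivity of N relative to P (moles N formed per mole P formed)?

Exit C_M = C_{M0}(1−X) = 7.79×0.164 = 1.278 mol/L.
A CSTR operates uniformly at the exit composition, giving r_N = 0.1356 and r_P = 1.673 (each k·C_M^n at C_M = 1.278).
Overall selectivity = C_N/C_P = r_Nτ/(r_Pτ) = r_N/r_P = 0.0811.

0.0811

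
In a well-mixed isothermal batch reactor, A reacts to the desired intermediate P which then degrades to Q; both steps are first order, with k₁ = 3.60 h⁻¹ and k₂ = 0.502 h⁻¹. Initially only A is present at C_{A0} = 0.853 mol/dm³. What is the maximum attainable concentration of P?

0.620 mol/dm³

Evaluating C_P at t_opt = ln(k₂/k₁)/(k₂−k₁) gives C_{P,max}/C_{A0} = (k₁/k₂)^[k₂/(k₂−k₁)].
= (3.60/0.502)^(0.502/(0.502−3.60)) = (7.171)^(-0.1620) = 0.7267.
C_{P,max} = 0.7267×0.853 = 0.620 mol/dm³.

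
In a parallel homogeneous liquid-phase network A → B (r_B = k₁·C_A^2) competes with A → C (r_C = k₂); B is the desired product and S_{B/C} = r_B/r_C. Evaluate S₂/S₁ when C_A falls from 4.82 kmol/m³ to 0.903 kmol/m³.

0.0351

S_{B/C} = (k₁/k₂)·C_A^2, so S₂/S₁ = (C_{A,2}/C_{A,1})^2.
= (0.903/4.82)^2 = (0.1873)^2 = 0.0351.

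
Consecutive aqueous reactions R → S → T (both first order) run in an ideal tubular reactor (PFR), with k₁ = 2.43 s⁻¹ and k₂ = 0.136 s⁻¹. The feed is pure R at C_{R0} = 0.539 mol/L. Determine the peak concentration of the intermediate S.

0.454 mol/L

For a first-order series the maximum intermediate yield is C_{S,max}/C_{R0} = (k₁/k₂)^[k₂/(k₂−k₁)].
= (2.43/0.136)^(0.136/(0.136−2.43)) = (17.87)^(-0.05929) = 0.8429.
C_{S,max} = 0.8429×0.539 = 0.454 mol/L.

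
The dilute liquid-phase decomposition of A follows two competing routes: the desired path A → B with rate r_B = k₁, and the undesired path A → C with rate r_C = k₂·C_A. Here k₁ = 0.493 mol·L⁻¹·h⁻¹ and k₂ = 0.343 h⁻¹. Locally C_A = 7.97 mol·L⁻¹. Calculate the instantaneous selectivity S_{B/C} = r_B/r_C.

0.180

S_{B/C} = r_B/r_C = (k₁)/(k₂·C_A) = (k₁/k₂)·C_A⁻¹.
= (0.493) / (0.343×7.970) = 0.4930/2.734 = 0.180.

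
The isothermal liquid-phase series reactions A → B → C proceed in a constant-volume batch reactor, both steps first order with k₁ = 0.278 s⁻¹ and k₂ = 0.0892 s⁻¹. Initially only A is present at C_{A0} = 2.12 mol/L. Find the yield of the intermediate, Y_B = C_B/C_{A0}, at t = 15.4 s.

0.352

Solving the coupled first-order balances gives C_B(t) = [k₁/(k₂−k₁)]·C_{A0}·(e^(−k₁t) − e^(−k₂t)).
e^(−k₁t) = e^(−0.278×15.4) = e^(−4.281) = 0.01383; e^(−k₂t) = e^(−1.374) = 0.2532.
C_B = 0.278×2.12/(0.0892−0.278) × (0.01383−0.2532) = (-3.122)×(-0.2393) = 0.7471 mol/L.
Y_B = C_B/C_{A0} = 0.7471/2.12 = 0.352.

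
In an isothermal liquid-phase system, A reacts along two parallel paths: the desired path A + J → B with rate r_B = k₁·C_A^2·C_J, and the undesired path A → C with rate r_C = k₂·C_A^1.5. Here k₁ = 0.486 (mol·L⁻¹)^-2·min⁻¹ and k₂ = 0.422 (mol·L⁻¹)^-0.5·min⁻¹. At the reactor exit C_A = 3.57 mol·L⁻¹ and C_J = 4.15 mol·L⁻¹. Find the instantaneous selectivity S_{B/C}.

9.03

S_{B/C} = r_B/r_C = (k₁·C_A^2·C_J)/(k₂·C_A^1.5) = (k₁/k₂)·C_A^0.5·C_J.
= (0.486×3.570^2×4.150) / (0.422×3.570^1.5) = 25.71/2.847 = 9.03.
Since the desired path is higher order in A, keeping C_A high (PFR or concentrated feed) favours B.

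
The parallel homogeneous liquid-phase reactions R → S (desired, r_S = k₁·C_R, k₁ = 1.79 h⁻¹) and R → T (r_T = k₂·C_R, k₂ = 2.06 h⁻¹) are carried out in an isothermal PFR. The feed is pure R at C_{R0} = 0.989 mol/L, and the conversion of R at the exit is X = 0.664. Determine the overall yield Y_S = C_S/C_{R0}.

0.309

C_R = C_{R0}(1−X) = 0.3323 mol/L.
Both paths are first order in R, so the instantaneous fraction to S is constant: dC_S/d(−C_R) = k₁/(k₁+k₂) = 0.4649.
C_S = 0.4649·(C_{R0}−C_R) = 0.4649×0.6567 = 0.305 mol/L.
Y_S = C_S/C_{R0} = 0.3053/0.989 = 0.309.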